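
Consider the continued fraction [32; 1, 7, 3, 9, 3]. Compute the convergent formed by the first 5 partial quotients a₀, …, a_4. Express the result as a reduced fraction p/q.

7661/233

Work from the innermost term outward:
Start with 9.
3 + 1/(9/1) = 3 + 1/9 = 28/9
7 + 1/(28/9) = 7 + 9/28 = 205/28
1 + 1/(205/28) = 1 + 28/205 = 233/205
32 + 1/(233/205) = 32 + 205/233 = 7661/233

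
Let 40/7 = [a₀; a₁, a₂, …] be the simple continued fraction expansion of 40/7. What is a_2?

40 = 5·7 + 5, so a_0 = 5
7 = 1·5 + 2, so a_1 = 1
5 = 2·2 + 1, so a_2 = 2

2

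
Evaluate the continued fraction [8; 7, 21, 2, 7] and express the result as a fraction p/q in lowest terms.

Collapse the nested fraction from the inside out:
Start with 7.
2 + 1/(7/1) = 2 + 1/7 = 15/7
21 + 1/(15/7) = 21 + 7/15 = 322/15
7 + 1/(322/15) = 7 + 15/322 = 2269/322
8 + 1/(2269/322) = 8 + 322/2269 = 18474/2269

18474/2269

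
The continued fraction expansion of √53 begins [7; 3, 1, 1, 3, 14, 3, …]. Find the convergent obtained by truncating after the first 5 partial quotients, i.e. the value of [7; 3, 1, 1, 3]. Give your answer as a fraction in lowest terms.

182/25

Start with 3.
1 + 1/(3/1) = 1 + 1/3 = 4/3
1 + 1/(4/3) = 1 + 3/4 = 7/4
3 + 1/(7/4) = 3 + 4/7 = 25/7
7 + 1/(25/7) = 7 + 7/25 = 182/25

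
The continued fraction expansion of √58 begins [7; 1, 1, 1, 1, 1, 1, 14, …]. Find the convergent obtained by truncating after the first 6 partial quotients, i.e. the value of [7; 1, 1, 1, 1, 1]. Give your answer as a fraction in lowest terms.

Collapse the nested fraction from the inside out:
Start with 1.
1 + 1/(1/1) = 1 + 1/1 = 2/1
1 + 1/(2/1) = 1 + 1/2 = 3/2
1 + 1/(3/2) = 1 + 2/3 = 5/3
1 + 1/(5/3) = 1 + 3/5 = 8/5
7 + 1/(8/5) = 7 + 5/8 = 61/8

61/8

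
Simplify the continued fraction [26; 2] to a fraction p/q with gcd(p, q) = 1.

53/2

a_0 = 26: 26/1
a_1 = 2: 53/2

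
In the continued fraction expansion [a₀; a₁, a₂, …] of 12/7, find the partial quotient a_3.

12 ÷ 7 → quotient 1, remainder 5
7 ÷ 5 → quotient 1, remainder 2
5 ÷ 2 → quotient 2, remainder 1
2 ÷ 1 → quotient 2, remainder 0

2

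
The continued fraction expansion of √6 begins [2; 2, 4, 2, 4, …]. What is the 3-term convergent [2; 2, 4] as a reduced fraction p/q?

a_0 = 2: 2/1
a_1 = 2: 5/2
a_2 = 4: 22/9

22/9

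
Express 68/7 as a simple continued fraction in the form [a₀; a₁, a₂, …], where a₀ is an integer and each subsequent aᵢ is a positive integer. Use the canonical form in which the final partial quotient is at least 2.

Repeatedly divide and take the remainder:
⌊68/7⌋ = 9, remainder 5
⌊7/5⌋ = 1, remainder 2
⌊5/2⌋ = 2, remainder 1
⌊2/1⌋ = 2, remainder 0

[9; 1, 2, 2]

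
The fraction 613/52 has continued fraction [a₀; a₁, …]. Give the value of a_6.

2

Run the Euclidean algorithm, recording each quotient:
613 = 11·52 + 41, so a_0 = 11
52 = 1·41 + 11, so a_1 = 1
41 = 3·11 + 8, so a_2 = 3
11 = 1·8 + 3, so a_3 = 1
8 = 2·3 + 2, so a_4 = 2
3 = 1·2 + 1, so a_5 = 1
2 = 2·1 + 0, so a_6 = 2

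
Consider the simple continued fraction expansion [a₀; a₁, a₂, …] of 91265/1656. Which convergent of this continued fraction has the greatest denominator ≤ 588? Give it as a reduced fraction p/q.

20226/367

a_0 = 55: 55/1  (≤ bound)
a_1 = 8: 441/8  (≤ bound)
a_2 = 1: 496/9  (≤ bound)
a_3 = 19: 9865/179  (≤ bound)
a_4 = 1: 10361/188  (≤ bound)
a_5 = 1: 20226/367  (≤ bound)
a_6 = 4: 91265/1656  (> 588, stop)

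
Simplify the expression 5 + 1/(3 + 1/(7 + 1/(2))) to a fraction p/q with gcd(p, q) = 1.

250/47

a_0 = 5: 5/1
a_1 = 3: 16/3
a_2 = 7: 117/22
a_3 = 2: 250/47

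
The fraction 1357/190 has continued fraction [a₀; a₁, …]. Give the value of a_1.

1357 ÷ 190 → quotient 7, remainder 27
190 ÷ 27 → quotient 7, remainder 1

7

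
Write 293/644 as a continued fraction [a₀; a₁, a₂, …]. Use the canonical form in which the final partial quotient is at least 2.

[0; 2, 5, 19, 3]

293 ÷ 644 → quotient 0, remainder 293
644 ÷ 293 → quotient 2, remainder 58
293 ÷ 58 → quotient 5, remainder 3
58 ÷ 3 → quotient 19, remainder 1
3 ÷ 1 → quotient 3, remainder 0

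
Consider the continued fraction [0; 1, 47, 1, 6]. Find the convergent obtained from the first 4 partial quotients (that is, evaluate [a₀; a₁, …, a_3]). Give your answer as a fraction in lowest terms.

a_0 = 0: 0/1
a_1 = 1: 1/1
a_2 = 47: 47/48
a_3 = 1: 48/49

48/49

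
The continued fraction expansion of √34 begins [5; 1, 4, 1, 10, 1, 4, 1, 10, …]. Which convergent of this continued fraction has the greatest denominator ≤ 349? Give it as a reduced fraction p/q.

2035/349

a_0 = 5: 5/1  (≤ bound)
a_1 = 1: 6/1  (≤ bound)
a_2 = 4: 29/5  (≤ bound)
a_3 = 1: 35/6  (≤ bound)
a_4 = 10: 379/65  (≤ bound)
a_5 = 1: 414/71  (≤ bound)
a_6 = 4: 2035/349  (≤ bound)
a_7 = 1: 2449/420  (> 349, stop)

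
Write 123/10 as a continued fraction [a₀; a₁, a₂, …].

⌊123/10⌋ = 12, remainder 3
⌊10/3⌋ = 3, remainder 1
⌊3/1⌋ = 3, remainder 0

[12; 3, 3]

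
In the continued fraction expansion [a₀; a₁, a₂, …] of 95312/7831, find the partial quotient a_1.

95312 = 12·7831 + 1340, so a_0 = 12
7831 = 5·1340 + 1131, so a_1 = 5

5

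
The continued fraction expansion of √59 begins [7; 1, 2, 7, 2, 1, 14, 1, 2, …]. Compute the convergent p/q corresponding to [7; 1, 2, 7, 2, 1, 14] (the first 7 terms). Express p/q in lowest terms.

7781/1013

Work from the innermost term outward:
Start with 14.
1 + 1/(14/1) = 1 + 1/14 = 15/14
2 + 1/(15/14) = 2 + 14/15 = 44/15
7 + 1/(44/15) = 7 + 15/44 = 323/44
2 + 1/(323/44) = 2 + 44/323 = 690/323
1 + 1/(690/323) = 1 + 323/690 = 1013/690
7 + 1/(1013/690) = 7 + 690/1013 = 7781/1013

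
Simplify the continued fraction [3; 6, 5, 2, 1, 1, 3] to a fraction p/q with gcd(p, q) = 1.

Start with 3.
1 + 1/(3/1) = 1 + 1/3 = 4/3
1 + 1/(4/3) = 1 + 3/4 = 7/4
2 + 1/(7/4) = 2 + 4/7 = 18/7
5 + 1/(18/7) = 5 + 7/18 = 97/18
6 + 1/(97/18) = 6 + 18/97 = 600/97
3 + 1/(600/97) = 3 + 97/600 = 1897/600

1897/600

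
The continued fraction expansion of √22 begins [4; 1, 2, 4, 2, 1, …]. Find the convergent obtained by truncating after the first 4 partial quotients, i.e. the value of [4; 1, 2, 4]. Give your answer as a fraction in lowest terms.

Build up convergents one term at a time:
a_0 = 4: 4/1
a_1 = 1: 5/1
a_2 = 2: 14/3
a_3 = 4: 61/13

61/13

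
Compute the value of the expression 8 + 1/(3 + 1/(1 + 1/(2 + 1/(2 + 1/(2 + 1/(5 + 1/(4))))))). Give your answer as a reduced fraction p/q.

Start with 4.
5 + 1/(4/1) = 5 + 1/4 = 21/4
2 + 1/(21/4) = 2 + 4/21 = 46/21
2 + 1/(46/21) = 2 + 21/46 = 113/46
2 + 1/(113/46) = 2 + 46/113 = 272/113
1 + 1/(272/113) = 1 + 113/272 = 385/272
3 + 1/(385/272) = 3 + 272/385 = 1427/385
8 + 1/(1427/385) = 8 + 385/1427 = 11801/1427

11801/1427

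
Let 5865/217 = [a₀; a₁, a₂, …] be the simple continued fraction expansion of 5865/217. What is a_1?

36

5865 ÷ 217 → quotient 27, remainder 6
217 ÷ 6 → quotient 36, remainder 1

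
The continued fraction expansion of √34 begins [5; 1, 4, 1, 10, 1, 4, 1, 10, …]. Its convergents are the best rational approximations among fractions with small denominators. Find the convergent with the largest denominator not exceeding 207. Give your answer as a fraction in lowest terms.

414/71

a_0 = 5: 5/1  (≤ bound)
a_1 = 1: 6/1  (≤ bound)
a_2 = 4: 29/5  (≤ bound)
a_3 = 1: 35/6  (≤ bound)
a_4 = 10: 379/65  (≤ bound)
a_5 = 1: 414/71  (≤ bound)
a_6 = 4: 2035/349  (> 207, stop)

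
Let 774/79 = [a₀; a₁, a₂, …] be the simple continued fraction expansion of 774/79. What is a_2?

3

Run the Euclidean algorithm, recording each quotient:
⌊774/79⌋ = 9, remainder 63
⌊79/63⌋ = 1, remainder 16
⌊63/16⌋ = 3, remainder 15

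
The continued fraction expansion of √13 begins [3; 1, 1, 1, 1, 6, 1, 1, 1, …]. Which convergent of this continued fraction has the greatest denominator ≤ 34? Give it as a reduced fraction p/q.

List convergents until the denominator exceeds the bound:
a_0 = 3: 3/1  (≤ bound)
a_1 = 1: 4/1  (≤ bound)
a_2 = 1: 7/2  (≤ bound)
a_3 = 1: 11/3  (≤ bound)
a_4 = 1: 18/5  (≤ bound)
a_5 = 6: 119/33  (≤ bound)
a_6 = 1: 137/38  (> 34, stop)

119/33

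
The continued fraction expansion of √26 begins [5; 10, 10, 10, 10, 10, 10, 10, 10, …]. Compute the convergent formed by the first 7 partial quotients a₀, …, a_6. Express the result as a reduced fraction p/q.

Starting at the tail and folding back:
Start with 10.
10 + 1/(10/1) = 10 + 1/10 = 101/10
10 + 1/(101/10) = 10 + 10/101 = 1020/101
10 + 1/(1020/101) = 10 + 101/1020 = 10301/1020
10 + 1/(10301/1020) = 10 + 1020/10301 = 104030/10301
10 + 1/(104030/10301) = 10 + 10301/104030 = 1050601/104030
5 + 1/(1050601/104030) = 5 + 104030/1050601 = 5357035/1050601

5357035/1050601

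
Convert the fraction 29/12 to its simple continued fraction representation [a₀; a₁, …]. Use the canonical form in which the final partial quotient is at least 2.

⌊29/12⌋ = 2, remainder 5
⌊12/5⌋ = 2, remainder 2
⌊5/2⌋ = 2, remainder 1
⌊2/1⌋ = 2, remainder 0

[2; 2, 2, 2]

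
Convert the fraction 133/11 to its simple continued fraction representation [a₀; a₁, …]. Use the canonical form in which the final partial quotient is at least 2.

133 = 12·11 + 1, so a_0 = 12
11 = 11·1 + 0, so a_1 = 11

[12; 11]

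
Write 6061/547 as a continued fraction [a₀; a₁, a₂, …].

Repeatedly divide and take the remainder:
6061 = 11·547 + 44, so a_0 = 11
547 = 12·44 + 19, so a_1 = 12
44 = 2·19 + 6, so a_2 = 2
19 = 3·6 + 1, so a_3 = 3
6 = 6·1 + 0, so a_4 = 6

[11; 12, 2, 3, 6]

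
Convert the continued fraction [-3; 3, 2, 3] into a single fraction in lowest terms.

-65/24

a_0 = -3: -3/1
a_1 = 3: -8/3
a_2 = 2: -19/7
a_3 = 3: -65/24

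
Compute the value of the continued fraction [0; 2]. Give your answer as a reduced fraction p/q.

Start with 2.
0 + 1/(2/1) = 0 + 1/2 = 1/2

1/2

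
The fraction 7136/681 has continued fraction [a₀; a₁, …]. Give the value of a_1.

2

Run the Euclidean algorithm, recording each quotient:
7136 = 10·681 + 326, so a_0 = 10
681 = 2·326 + 29, so a_1 = 2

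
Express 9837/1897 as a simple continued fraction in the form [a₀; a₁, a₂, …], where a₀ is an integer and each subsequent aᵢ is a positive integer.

[5; 5, 2, 1, 1, 3, 9, 2]

9837 ÷ 1897 → quotient 5, remainder 352
1897 ÷ 352 → quotient 5, remainder 137
352 ÷ 137 → quotient 2, remainder 78
137 ÷ 78 → quotient 1, remainder 59
78 ÷ 59 → quotient 1, remainder 19
59 ÷ 19 → quotient 3, remainder 2
19 ÷ 2 → quotient 9, remainder 1
2 ÷ 1 → quotient 2, remainder 0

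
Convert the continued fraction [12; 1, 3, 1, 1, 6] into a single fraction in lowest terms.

Start with 6.
1 + 1/(6/1) = 1 + 1/6 = 7/6
1 + 1/(7/6) = 1 + 6/7 = 13/7
3 + 1/(13/7) = 3 + 7/13 = 46/13
1 + 1/(46/13) = 1 + 13/46 = 59/46
12 + 1/(59/46) = 12 + 46/59 = 754/59

754/59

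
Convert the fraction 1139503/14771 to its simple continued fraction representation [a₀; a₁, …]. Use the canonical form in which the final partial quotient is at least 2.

[77; 6, 1, 10, 1, 4, 36]

Repeatedly divide and take the remainder:
⌊1139503/14771⌋ = 77, remainder 2136
⌊14771/2136⌋ = 6, remainder 1955
⌊2136/1955⌋ = 1, remainder 181
⌊1955/181⌋ = 10, remainder 145
⌊181/145⌋ = 1, remainder 36
⌊145/36⌋ = 4, remainder 1
⌊36/1⌋ = 36, remainder 0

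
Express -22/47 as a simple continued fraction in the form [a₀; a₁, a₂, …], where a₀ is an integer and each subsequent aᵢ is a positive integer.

[-1; 1, 1, 7, 3]

Apply division with remainder until the remainder is 0:
⌊-22/47⌋ = -1, remainder 25
⌊47/25⌋ = 1, remainder 22
⌊25/22⌋ = 1, remainder 3
⌊22/3⌋ = 7, remainder 1
⌊3/1⌋ = 3, remainder 0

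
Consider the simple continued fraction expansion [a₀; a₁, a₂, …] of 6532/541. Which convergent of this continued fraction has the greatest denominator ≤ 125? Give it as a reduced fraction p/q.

a_0 = 12: 12/1  (≤ bound)
a_1 = 13: 157/13  (≤ bound)
a_2 = 1: 169/14  (≤ bound)
a_3 = 1: 326/27  (≤ bound)
a_4 = 9: 3103/257  (> 125, stop)

326/27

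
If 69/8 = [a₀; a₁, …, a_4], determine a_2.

1

Run the Euclidean algorithm, recording each quotient:
69 ÷ 8 → quotient 8, remainder 5
8 ÷ 5 → quotient 1, remainder 3
5 ÷ 3 → quotient 1, remainder 2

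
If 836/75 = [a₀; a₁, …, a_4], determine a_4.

2

836 ÷ 75 → quotient 11, remainder 11
75 ÷ 11 → quotient 6, remainder 9
11 ÷ 9 → quotient 1, remainder 2
9 ÷ 2 → quotient 4, remainder 1
2 ÷ 1 → quotient 2, remainder 0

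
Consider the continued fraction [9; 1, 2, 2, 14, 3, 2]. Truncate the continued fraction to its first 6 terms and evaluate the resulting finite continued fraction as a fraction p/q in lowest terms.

Work from the innermost term outward:
Start with 3.
14 + 1/(3/1) = 14 + 1/3 = 43/3
2 + 1/(43/3) = 2 + 3/43 = 89/43
2 + 1/(89/43) = 2 + 43/89 = 221/89
1 + 1/(221/89) = 1 + 89/221 = 310/221
9 + 1/(310/221) = 9 + 221/310 = 3011/310

3011/310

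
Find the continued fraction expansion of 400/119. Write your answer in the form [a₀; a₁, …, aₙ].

400 ÷ 119 → quotient 3, remainder 43
119 ÷ 43 → quotient 2, remainder 33
43 ÷ 33 → quotient 1, remainder 10
33 ÷ 10 → quotient 3, remainder 3
10 ÷ 3 → quotient 3, remainder 1
3 ÷ 1 → quotient 3, remainder 0

[3; 2, 1, 3, 3, 3]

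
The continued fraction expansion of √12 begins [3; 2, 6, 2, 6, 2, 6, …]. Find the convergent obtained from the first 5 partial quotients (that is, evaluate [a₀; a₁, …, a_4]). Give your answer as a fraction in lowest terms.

Work from the innermost term outward:
Start with 6.
2 + 1/(6/1) = 2 + 1/6 = 13/6
6 + 1/(13/6) = 6 + 6/13 = 84/13
2 + 1/(84/13) = 2 + 13/84 = 181/84
3 + 1/(181/84) = 3 + 84/181 = 627/181

627/181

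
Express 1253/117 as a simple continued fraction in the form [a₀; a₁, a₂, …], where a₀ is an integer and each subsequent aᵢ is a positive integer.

[10; 1, 2, 2, 3, 1, 3]

⌊1253/117⌋ = 10, remainder 83
⌊117/83⌋ = 1, remainder 34
⌊83/34⌋ = 2, remainder 15
⌊34/15⌋ = 2, remainder 4
⌊15/4⌋ = 3, remainder 3
⌊4/3⌋ = 1, remainder 1
⌊3/1⌋ = 3, remainder 0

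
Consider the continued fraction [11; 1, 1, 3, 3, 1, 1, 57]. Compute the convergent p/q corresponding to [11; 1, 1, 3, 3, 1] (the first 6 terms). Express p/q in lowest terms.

Starting at the tail and folding back:
Start with 1.
3 + 1/(1/1) = 3 + 1/1 = 4/1
3 + 1/(4/1) = 3 + 1/4 = 13/4
1 + 1/(13/4) = 1 + 4/13 = 17/13
1 + 1/(17/13) = 1 + 13/17 = 30/17
11 + 1/(30/17) = 11 + 17/30 = 347/30

347/30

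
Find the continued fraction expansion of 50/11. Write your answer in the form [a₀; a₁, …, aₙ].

50 ÷ 11 → quotient 4, remainder 6
11 ÷ 6 → quotient 1, remainder 5
6 ÷ 5 → quotient 1, remainder 1
5 ÷ 1 → quotient 5, remainder 0

[4; 1, 1, 5]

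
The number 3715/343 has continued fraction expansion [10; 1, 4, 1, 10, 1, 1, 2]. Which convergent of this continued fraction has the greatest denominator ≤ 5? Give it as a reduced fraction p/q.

54/5

a_0 = 10: 10/1  (≤ bound)
a_1 = 1: 11/1  (≤ bound)
a_2 = 4: 54/5  (≤ bound)
a_3 = 1: 65/6  (> 5, stop)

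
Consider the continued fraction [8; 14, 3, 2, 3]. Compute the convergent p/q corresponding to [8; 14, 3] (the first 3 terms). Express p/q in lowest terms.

347/43

Build up convergents one term at a time:
a_0 = 8: 8/1
a_1 = 14: 113/14
a_2 = 3: 347/43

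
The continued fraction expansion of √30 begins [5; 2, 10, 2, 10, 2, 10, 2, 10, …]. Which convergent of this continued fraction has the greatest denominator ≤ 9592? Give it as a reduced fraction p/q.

a_0 = 5: 5/1  (≤ bound)
a_1 = 2: 11/2  (≤ bound)
a_2 = 10: 115/21  (≤ bound)
a_3 = 2: 241/44  (≤ bound)
a_4 = 10: 2525/461  (≤ bound)
a_5 = 2: 5291/966  (≤ bound)
a_6 = 10: 55435/10121  (> 9592, stop)

5291/966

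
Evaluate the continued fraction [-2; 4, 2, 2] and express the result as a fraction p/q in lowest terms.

Start with 2.
2 + 1/(2/1) = 2 + 1/2 = 5/2
4 + 1/(5/2) = 4 + 2/5 = 22/5
-2 + 1/(22/5) = -2 + 5/22 = -39/22

-39/22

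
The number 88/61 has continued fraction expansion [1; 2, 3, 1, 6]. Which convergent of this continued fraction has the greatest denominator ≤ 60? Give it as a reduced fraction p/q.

a_0 = 1: 1/1  (≤ bound)
a_1 = 2: 3/2  (≤ bound)
a_2 = 3: 10/7  (≤ bound)
a_3 = 1: 13/9  (≤ bound)
a_4 = 6: 88/61  (> 60, stop)

13/9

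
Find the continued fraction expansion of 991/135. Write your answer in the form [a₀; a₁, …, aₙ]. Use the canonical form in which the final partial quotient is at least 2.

Run the Euclidean algorithm, recording each quotient:
991 ÷ 135 → quotient 7, remainder 46
135 ÷ 46 → quotient 2, remainder 43
46 ÷ 43 → quotient 1, remainder 3
43 ÷ 3 → quotient 14, remainder 1
3 ÷ 1 → quotient 3, remainder 0

[7; 2, 1, 14, 3]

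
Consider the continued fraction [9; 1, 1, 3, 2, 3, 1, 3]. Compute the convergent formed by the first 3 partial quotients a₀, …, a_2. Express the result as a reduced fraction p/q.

19/2

a_0 = 9: 9/1
a_1 = 1: 10/1
a_2 = 1: 19/2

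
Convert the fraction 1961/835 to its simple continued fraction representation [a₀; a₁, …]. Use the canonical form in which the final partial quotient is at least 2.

1961 ÷ 835 → quotient 2, remainder 291
835 ÷ 291 → quotient 2, remainder 253
291 ÷ 253 → quotient 1, remainder 38
253 ÷ 38 → quotient 6, remainder 25
38 ÷ 25 → quotient 1, remainder 13
25 ÷ 13 → quotient 1, remainder 12
13 ÷ 12 → quotient 1, remainder 1
12 ÷ 1 → quotient 12, remainder 0

[2; 2, 1, 6, 1, 1, 1, 12]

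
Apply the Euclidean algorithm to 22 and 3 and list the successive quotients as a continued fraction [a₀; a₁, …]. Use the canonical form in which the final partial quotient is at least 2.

22 = 7·3 + 1, so a_0 = 7
3 = 3·1 + 0, so a_1 = 3

[7; 3]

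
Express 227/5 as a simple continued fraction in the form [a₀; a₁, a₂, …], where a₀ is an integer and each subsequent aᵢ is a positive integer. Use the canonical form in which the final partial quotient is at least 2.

Repeatedly divide and take the remainder:
⌊227/5⌋ = 45, remainder 2
⌊5/2⌋ = 2, remainder 1
⌊2/1⌋ = 2, remainder 0

[45; 2, 2]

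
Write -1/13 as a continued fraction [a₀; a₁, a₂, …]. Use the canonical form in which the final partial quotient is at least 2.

-1 = -1·13 + 12, so a_0 = -1
13 = 1·12 + 1, so a_1 = 1
12 = 12·1 + 0, so a_2 = 12

[-1; 1, 12]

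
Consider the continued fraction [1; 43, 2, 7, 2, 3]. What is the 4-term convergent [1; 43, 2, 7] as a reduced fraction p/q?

667/652

Start with 7.
2 + 1/(7/1) = 2 + 1/7 = 15/7
43 + 1/(15/7) = 43 + 7/15 = 652/15
1 + 1/(652/15) = 1 + 15/652 = 667/652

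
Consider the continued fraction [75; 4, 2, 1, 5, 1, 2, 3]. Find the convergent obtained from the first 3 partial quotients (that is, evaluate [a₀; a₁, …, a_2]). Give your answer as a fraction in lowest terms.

Start with 2.
4 + 1/(2/1) = 4 + 1/2 = 9/2
75 + 1/(9/2) = 75 + 2/9 = 677/9

677/9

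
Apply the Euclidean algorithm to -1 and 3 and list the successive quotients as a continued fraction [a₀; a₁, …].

[-1; 1, 2]

⌊-1/3⌋ = -1, remainder 2
⌊3/2⌋ = 1, remainder 1
⌊2/1⌋ = 2, remainder 0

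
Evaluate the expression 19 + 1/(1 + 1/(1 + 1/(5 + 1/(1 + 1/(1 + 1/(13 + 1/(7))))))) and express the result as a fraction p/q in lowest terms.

Start with 7.
13 + 1/(7/1) = 13 + 1/7 = 92/7
1 + 1/(92/7) = 1 + 7/92 = 99/92
1 + 1/(99/92) = 1 + 92/99 = 191/99
5 + 1/(191/99) = 5 + 99/191 = 1054/191
1 + 1/(1054/191) = 1 + 191/1054 = 1245/1054
1 + 1/(1245/1054) = 1 + 1054/1245 = 2299/1245
19 + 1/(2299/1245) = 19 + 1245/2299 = 44926/2299

44926/2299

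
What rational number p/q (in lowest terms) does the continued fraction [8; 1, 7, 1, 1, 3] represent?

a_0 = 8: 8/1
a_1 = 1: 9/1
a_2 = 7: 71/8
a_3 = 1: 80/9
a_4 = 1: 151/17
a_5 = 3: 533/60

533/60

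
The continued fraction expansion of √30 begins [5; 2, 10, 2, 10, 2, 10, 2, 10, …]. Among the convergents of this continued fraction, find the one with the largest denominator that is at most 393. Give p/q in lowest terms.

241/44

a_0 = 5: 5/1  (≤ bound)
a_1 = 2: 11/2  (≤ bound)
a_2 = 10: 115/21  (≤ bound)
a_3 = 2: 241/44  (≤ bound)
a_4 = 10: 2525/461  (> 393, stop)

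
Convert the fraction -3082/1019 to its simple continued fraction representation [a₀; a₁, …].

[-4; 1, 39, 1, 3, 6]

Repeatedly divide and take the remainder:
-3082 = -4·1019 + 994, so a_0 = -4
1019 = 1·994 + 25, so a_1 = 1
994 = 39·25 + 19, so a_2 = 39
25 = 1·19 + 6, so a_3 = 1
19 = 3·6 + 1, so a_4 = 3
6 = 6·1 + 0, so a_5 = 6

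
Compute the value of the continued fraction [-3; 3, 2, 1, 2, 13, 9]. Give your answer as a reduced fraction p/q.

-8857/3276

Starting at the tail and folding back:
Start with 9.
13 + 1/(9/1) = 13 + 1/9 = 118/9
2 + 1/(118/9) = 2 + 9/118 = 245/118
1 + 1/(245/118) = 1 + 118/245 = 363/245
2 + 1/(363/245) = 2 + 245/363 = 971/363
3 + 1/(971/363) = 3 + 363/971 = 3276/971
-3 + 1/(3276/971) = -3 + 971/3276 = -8857/3276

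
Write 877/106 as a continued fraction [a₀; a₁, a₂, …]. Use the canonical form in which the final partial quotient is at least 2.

[8; 3, 1, 1, 1, 9]

⌊877/106⌋ = 8, remainder 29
⌊106/29⌋ = 3, remainder 19
⌊29/19⌋ = 1, remainder 10
⌊19/10⌋ = 1, remainder 9
⌊10/9⌋ = 1, remainder 1
⌊9/1⌋ = 9, remainder 0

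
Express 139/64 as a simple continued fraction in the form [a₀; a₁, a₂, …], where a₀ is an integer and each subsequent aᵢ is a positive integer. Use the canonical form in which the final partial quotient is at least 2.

Run the Euclidean algorithm, recording each quotient:
139 = 2·64 + 11, so a_0 = 2
64 = 5·11 + 9, so a_1 = 5
11 = 1·9 + 2, so a_2 = 1
9 = 4·2 + 1, so a_3 = 4
2 = 2·1 + 0, so a_4 = 2

[2; 5, 1, 4, 2]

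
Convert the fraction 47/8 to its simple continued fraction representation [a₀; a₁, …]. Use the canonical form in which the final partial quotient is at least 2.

[5; 1, 7]

47 ÷ 8 → quotient 5, remainder 7
8 ÷ 7 → quotient 1, remainder 1
7 ÷ 1 → quotient 7, remainder 0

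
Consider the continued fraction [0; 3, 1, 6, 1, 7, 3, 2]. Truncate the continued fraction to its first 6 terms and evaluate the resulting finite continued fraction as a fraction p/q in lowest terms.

63/244

Use the convergent recurrence hₖ = aₖ·hₖ₋₁ + hₖ₋₂ (and likewise for the denominators kₖ):
a_0 = 0: 0/1
a_1 = 3: 1/3
a_2 = 1: 1/4
a_3 = 6: 7/27
a_4 = 1: 8/31
a_5 = 7: 63/244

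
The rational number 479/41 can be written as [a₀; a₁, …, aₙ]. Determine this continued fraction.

[11; 1, 2, 6, 2]

Apply division with remainder until the remainder is 0:
479 = 11·41 + 28, so a_0 = 11
41 = 1·28 + 13, so a_1 = 1
28 = 2·13 + 2, so a_2 = 2
13 = 6·2 + 1, so a_3 = 6
2 = 2·1 + 0, so a_4 = 2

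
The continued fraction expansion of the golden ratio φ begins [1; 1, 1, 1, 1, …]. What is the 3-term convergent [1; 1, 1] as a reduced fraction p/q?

3/2

Start with 1.
1 + 1/(1/1) = 1 + 1/1 = 2/1
1 + 1/(2/1) = 1 + 1/2 = 3/2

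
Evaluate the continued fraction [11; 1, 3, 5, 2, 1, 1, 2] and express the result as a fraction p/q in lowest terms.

Work from the innermost term outward:
Start with 2.
1 + 1/(2/1) = 1 + 1/2 = 3/2
1 + 1/(3/2) = 1 + 2/3 = 5/3
2 + 1/(5/3) = 2 + 3/5 = 13/5
5 + 1/(13/5) = 5 + 5/13 = 70/13
3 + 1/(70/13) = 3 + 13/70 = 223/70
1 + 1/(223/70) = 1 + 70/223 = 293/223
11 + 1/(293/223) = 11 + 223/293 = 3446/293

3446/293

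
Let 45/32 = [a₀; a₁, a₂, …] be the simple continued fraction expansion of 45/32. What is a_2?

2

Repeatedly divide and take the remainder:
⌊45/32⌋ = 1, remainder 13
⌊32/13⌋ = 2, remainder 6
⌊13/6⌋ = 2, remainder 1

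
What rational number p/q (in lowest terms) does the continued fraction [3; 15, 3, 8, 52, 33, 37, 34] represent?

2545777875/830522119

a_0 = 3: 3/1
a_1 = 15: 46/15
a_2 = 3: 141/46
a_3 = 8: 1174/383
a_4 = 52: 61189/19962
a_5 = 33: 2020411/659129
a_6 = 37: 74816396/24407735
a_7 = 34: 2545777875/830522119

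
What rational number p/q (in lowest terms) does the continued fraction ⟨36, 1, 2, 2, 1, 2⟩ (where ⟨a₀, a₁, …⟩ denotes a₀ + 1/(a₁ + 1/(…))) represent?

991/27

Start with 2.
1 + 1/(2/1) = 1 + 1/2 = 3/2
2 + 1/(3/2) = 2 + 2/3 = 8/3
2 + 1/(8/3) = 2 + 3/8 = 19/8
1 + 1/(19/8) = 1 + 8/19 = 27/19
36 + 1/(27/19) = 36 + 19/27 = 991/27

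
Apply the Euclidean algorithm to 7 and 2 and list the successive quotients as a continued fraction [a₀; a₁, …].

[3; 2]

7 ÷ 2 → quotient 3, remainder 1
2 ÷ 1 → quotient 2, remainder 0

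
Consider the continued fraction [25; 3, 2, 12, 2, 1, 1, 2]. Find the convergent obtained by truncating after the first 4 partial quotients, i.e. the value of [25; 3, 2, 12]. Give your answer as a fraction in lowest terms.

2200/87

Compute successive convergents:
a_0 = 25: 25/1
a_1 = 3: 76/3
a_2 = 2: 177/7
a_3 = 12: 2200/87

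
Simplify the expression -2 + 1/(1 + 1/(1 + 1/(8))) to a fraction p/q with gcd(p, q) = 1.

Collapse the nested fraction from the inside out:
Start with 8.
1 + 1/(8/1) = 1 + 1/8 = 9/8
1 + 1/(9/8) = 1 + 8/9 = 17/9
-2 + 1/(17/9) = -2 + 9/17 = -25/17

-25/17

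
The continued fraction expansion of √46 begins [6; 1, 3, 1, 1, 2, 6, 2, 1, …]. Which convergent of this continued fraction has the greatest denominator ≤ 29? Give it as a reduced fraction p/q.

a_0 = 6: 6/1  (≤ bound)
a_1 = 1: 7/1  (≤ bound)
a_2 = 3: 27/4  (≤ bound)
a_3 = 1: 34/5  (≤ bound)
a_4 = 1: 61/9  (≤ bound)
a_5 = 2: 156/23  (≤ bound)
a_6 = 6: 997/147  (> 29, stop)

156/23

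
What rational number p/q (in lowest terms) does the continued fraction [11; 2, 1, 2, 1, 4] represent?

a_0 = 11: 11/1
a_1 = 2: 23/2
a_2 = 1: 34/3
a_3 = 2: 91/8
a_4 = 1: 125/11
a_5 = 4: 591/52

591/52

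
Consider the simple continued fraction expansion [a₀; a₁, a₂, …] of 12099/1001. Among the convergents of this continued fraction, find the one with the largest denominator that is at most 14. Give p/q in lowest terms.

145/12

List convergents until the denominator exceeds the bound:
a_0 = 12: 12/1  (≤ bound)
a_1 = 11: 133/11  (≤ bound)
a_2 = 1: 145/12  (≤ bound)
a_3 = 1: 278/23  (> 14, stop)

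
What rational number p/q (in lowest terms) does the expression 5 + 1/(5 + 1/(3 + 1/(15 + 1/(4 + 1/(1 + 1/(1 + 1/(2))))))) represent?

Start with 2.
1 + 1/(2/1) = 1 + 1/2 = 3/2
1 + 1/(3/2) = 1 + 2/3 = 5/3
4 + 1/(5/3) = 4 + 3/5 = 23/5
15 + 1/(23/5) = 15 + 5/23 = 350/23
3 + 1/(350/23) = 3 + 23/350 = 1073/350
5 + 1/(1073/350) = 5 + 350/1073 = 5715/1073
5 + 1/(5715/1073) = 5 + 1073/5715 = 29648/5715

29648/5715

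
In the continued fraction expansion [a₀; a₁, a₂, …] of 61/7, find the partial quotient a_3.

Run the Euclidean algorithm, recording each quotient:
61 = 8·7 + 5, so a_0 = 8
7 = 1·5 + 2, so a_1 = 1
5 = 2·2 + 1, so a_2 = 2
2 = 2·1 + 0, so a_3 = 2

2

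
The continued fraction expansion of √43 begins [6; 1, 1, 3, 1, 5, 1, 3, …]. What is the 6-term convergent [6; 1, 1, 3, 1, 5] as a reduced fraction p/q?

Starting at the tail and folding back:
Start with 5.
1 + 1/(5/1) = 1 + 1/5 = 6/5
3 + 1/(6/5) = 3 + 5/6 = 23/6
1 + 1/(23/6) = 1 + 6/23 = 29/23
1 + 1/(29/23) = 1 + 23/29 = 52/29
6 + 1/(52/29) = 6 + 29/52 = 341/52

341/52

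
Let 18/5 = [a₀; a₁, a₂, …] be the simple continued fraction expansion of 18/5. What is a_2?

⌊18/5⌋ = 3, remainder 3
⌊5/3⌋ = 1, remainder 2
⌊3/2⌋ = 1, remainder 1

1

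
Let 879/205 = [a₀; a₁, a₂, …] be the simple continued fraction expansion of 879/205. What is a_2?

Apply division with remainder until the remainder is 0:
⌊879/205⌋ = 4, remainder 59
⌊205/59⌋ = 3, remainder 28
⌊59/28⌋ = 2, remainder 3

2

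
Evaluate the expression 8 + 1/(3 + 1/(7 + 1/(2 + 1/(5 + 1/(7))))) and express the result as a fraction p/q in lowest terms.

15357/1846

Starting at the tail and folding back:
Start with 7.
5 + 1/(7/1) = 5 + 1/7 = 36/7
2 + 1/(36/7) = 2 + 7/36 = 79/36
7 + 1/(79/36) = 7 + 36/79 = 589/79
3 + 1/(589/79) = 3 + 79/589 = 1846/589
8 + 1/(1846/589) = 8 + 589/1846 = 15357/1846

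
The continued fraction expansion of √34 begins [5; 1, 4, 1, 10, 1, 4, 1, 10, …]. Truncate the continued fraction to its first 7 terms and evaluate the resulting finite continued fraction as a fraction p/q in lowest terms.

2035/349

Start with 4.
1 + 1/(4/1) = 1 + 1/4 = 5/4
10 + 1/(5/4) = 10 + 4/5 = 54/5
1 + 1/(54/5) = 1 + 5/54 = 59/54
4 + 1/(59/54) = 4 + 54/59 = 290/59
1 + 1/(290/59) = 1 + 59/290 = 349/290
5 + 1/(349/290) = 5 + 290/349 = 2035/349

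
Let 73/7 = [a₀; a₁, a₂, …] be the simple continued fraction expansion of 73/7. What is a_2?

3

Run the Euclidean algorithm, recording each quotient:
73 = 10·7 + 3, so a_0 = 10
7 = 2·3 + 1, so a_1 = 2
3 = 3·1 + 0, so a_2 = 3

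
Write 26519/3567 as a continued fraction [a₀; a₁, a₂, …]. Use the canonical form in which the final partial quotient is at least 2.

[7; 2, 3, 3, 7, 2, 4, 2]

⌊26519/3567⌋ = 7, remainder 1550
⌊3567/1550⌋ = 2, remainder 467
⌊1550/467⌋ = 3, remainder 149
⌊467/149⌋ = 3, remainder 20
⌊149/20⌋ = 7, remainder 9
⌊20/9⌋ = 2, remainder 2
⌊9/2⌋ = 4, remainder 1
⌊2/1⌋ = 2, remainder 0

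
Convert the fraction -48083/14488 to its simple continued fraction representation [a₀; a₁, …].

-48083 ÷ 14488 → quotient -4, remainder 9869
14488 ÷ 9869 → quotient 1, remainder 4619
9869 ÷ 4619 → quotient 2, remainder 631
4619 ÷ 631 → quotient 7, remainder 202
631 ÷ 202 → quotient 3, remainder 25
202 ÷ 25 → quotient 8, remainder 2
25 ÷ 2 → quotient 12, remainder 1
2 ÷ 1 → quotient 2, remainder 0

[-4; 1, 2, 7, 3, 8, 12, 2]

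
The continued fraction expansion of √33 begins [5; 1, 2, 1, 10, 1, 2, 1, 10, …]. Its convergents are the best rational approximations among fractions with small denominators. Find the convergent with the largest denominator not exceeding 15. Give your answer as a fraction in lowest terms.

23/4

a_0 = 5: 5/1  (≤ bound)
a_1 = 1: 6/1  (≤ bound)
a_2 = 2: 17/3  (≤ bound)
a_3 = 1: 23/4  (≤ bound)
a_4 = 10: 247/43  (> 15, stop)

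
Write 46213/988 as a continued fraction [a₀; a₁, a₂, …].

Apply division with remainder until the remainder is 0:
46213 ÷ 988 → quotient 46, remainder 765
988 ÷ 765 → quotient 1, remainder 223
765 ÷ 223 → quotient 3, remainder 96
223 ÷ 96 → quotient 2, remainder 31
96 ÷ 31 → quotient 3, remainder 3
31 ÷ 3 → quotient 10, remainder 1
3 ÷ 1 → quotient 3, remainder 0

[46; 1, 3, 2, 3, 10, 3]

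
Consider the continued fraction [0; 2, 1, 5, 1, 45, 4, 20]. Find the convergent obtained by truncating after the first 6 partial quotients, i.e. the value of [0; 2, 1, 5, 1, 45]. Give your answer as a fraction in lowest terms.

Collapse the nested fraction from the inside out:
Start with 45.
1 + 1/(45/1) = 1 + 1/45 = 46/45
5 + 1/(46/45) = 5 + 45/46 = 275/46
1 + 1/(275/46) = 1 + 46/275 = 321/275
2 + 1/(321/275) = 2 + 275/321 = 917/321
0 + 1/(917/321) = 0 + 321/917 = 321/917

321/917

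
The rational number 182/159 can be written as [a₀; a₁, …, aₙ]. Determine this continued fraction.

[1; 6, 1, 10, 2]

⌊182/159⌋ = 1, remainder 23
⌊159/23⌋ = 6, remainder 21
⌊23/21⌋ = 1, remainder 2
⌊21/2⌋ = 10, remainder 1
⌊2/1⌋ = 2, remainder 0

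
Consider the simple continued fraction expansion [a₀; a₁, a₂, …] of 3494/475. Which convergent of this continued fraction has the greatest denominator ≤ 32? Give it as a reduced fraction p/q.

103/14

List convergents until the denominator exceeds the bound:
a_0 = 7: 7/1  (≤ bound)
a_1 = 2: 15/2  (≤ bound)
a_2 = 1: 22/3  (≤ bound)
a_3 = 4: 103/14  (≤ bound)
a_4 = 3: 331/45  (> 32, stop)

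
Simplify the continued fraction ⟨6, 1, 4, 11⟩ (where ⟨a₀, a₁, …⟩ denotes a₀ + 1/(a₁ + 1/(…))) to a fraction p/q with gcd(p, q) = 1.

a_0 = 6: 6/1
a_1 = 1: 7/1
a_2 = 4: 34/5
a_3 = 11: 381/56

381/56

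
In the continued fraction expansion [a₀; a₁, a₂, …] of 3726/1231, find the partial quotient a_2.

Run the Euclidean algorithm, recording each quotient:
⌊3726/1231⌋ = 3, remainder 33
⌊1231/33⌋ = 37, remainder 10
⌊33/10⌋ = 3, remainder 3

3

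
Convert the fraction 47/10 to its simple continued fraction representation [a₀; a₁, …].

[4; 1, 2, 3]

⌊47/10⌋ = 4, remainder 7
⌊10/7⌋ = 1, remainder 3
⌊7/3⌋ = 2, remainder 1
⌊3/1⌋ = 3, remainder 0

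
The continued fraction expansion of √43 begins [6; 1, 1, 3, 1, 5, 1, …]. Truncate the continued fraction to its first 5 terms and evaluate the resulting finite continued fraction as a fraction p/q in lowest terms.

59/9

a_0 = 6: 6/1
a_1 = 1: 7/1
a_2 = 1: 13/2
a_3 = 3: 46/7
a_4 = 1: 59/9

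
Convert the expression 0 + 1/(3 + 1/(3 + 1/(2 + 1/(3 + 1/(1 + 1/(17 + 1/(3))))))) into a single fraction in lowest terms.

1684/5541

Start with 3.
17 + 1/(3/1) = 17 + 1/3 = 52/3
1 + 1/(52/3) = 1 + 3/52 = 55/52
3 + 1/(55/52) = 3 + 52/55 = 217/55
2 + 1/(217/55) = 2 + 55/217 = 489/217
3 + 1/(489/217) = 3 + 217/489 = 1684/489
3 + 1/(1684/489) = 3 + 489/1684 = 5541/1684
0 + 1/(5541/1684) = 0 + 1684/5541 = 1684/5541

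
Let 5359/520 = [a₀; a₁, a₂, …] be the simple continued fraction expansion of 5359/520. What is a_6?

4

Apply division with remainder until the remainder is 0:
⌊5359/520⌋ = 10, remainder 159
⌊520/159⌋ = 3, remainder 43
⌊159/43⌋ = 3, remainder 30
⌊43/30⌋ = 1, remainder 13
⌊30/13⌋ = 2, remainder 4
⌊13/4⌋ = 3, remainder 1
⌊4/1⌋ = 4, remainder 0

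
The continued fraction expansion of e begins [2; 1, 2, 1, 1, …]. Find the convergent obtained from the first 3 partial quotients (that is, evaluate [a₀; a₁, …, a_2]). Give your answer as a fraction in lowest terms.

Compute successive convergents:
a_0 = 2: 2/1
a_1 = 1: 3/1
a_2 = 2: 8/3

8/3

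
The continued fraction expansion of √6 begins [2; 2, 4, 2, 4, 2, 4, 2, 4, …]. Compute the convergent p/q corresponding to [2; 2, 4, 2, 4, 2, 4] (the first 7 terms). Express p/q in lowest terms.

2158/881

Use the convergent recurrence hₖ = aₖ·hₖ₋₁ + hₖ₋₂ (and likewise for the denominators kₖ):
a_0 = 2: 2/1
a_1 = 2: 5/2
a_2 = 4: 22/9
a_3 = 2: 49/20
a_4 = 4: 218/89
a_5 = 2: 485/198
a_6 = 4: 2158/881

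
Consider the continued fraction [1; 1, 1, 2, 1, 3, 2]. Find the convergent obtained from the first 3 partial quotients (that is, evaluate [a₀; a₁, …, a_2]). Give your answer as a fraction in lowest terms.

3/2

a_0 = 1: 1/1
a_1 = 1: 2/1
a_2 = 1: 3/2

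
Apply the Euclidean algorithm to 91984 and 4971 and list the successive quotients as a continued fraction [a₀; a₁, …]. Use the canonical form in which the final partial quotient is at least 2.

91984 = 18·4971 + 2506, so a_0 = 18
4971 = 1·2506 + 2465, so a_1 = 1
2506 = 1·2465 + 41, so a_2 = 1
2465 = 60·41 + 5, so a_3 = 60
41 = 8·5 + 1, so a_4 = 8
5 = 5·1 + 0, so a_5 = 5

[18; 1, 1, 60, 8, 5]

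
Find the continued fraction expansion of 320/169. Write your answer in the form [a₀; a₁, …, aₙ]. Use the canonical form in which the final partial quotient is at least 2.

[1; 1, 8, 2, 1, 1, 3]

320 ÷ 169 → quotient 1, remainder 151
169 ÷ 151 → quotient 1, remainder 18
151 ÷ 18 → quotient 8, remainder 7
18 ÷ 7 → quotient 2, remainder 4
7 ÷ 4 → quotient 1, remainder 3
4 ÷ 3 → quotient 1, remainder 1
3 ÷ 1 → quotient 3, remainder 0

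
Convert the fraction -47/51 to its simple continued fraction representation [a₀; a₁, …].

[-1; 12, 1, 3]

Apply division with remainder until the remainder is 0:
-47 = -1·51 + 4, so a_0 = -1
51 = 12·4 + 3, so a_1 = 12
4 = 1·3 + 1, so a_2 = 1
3 = 3·1 + 0, so a_3 = 3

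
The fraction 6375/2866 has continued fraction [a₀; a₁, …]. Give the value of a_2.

2

Run the Euclidean algorithm, recording each quotient:
6375 = 2·2866 + 643, so a_0 = 2
2866 = 4·643 + 294, so a_1 = 4
643 = 2·294 + 55, so a_2 = 2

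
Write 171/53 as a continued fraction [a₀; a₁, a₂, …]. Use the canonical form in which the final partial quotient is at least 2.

[3; 4, 2, 2, 2]

171 ÷ 53 → quotient 3, remainder 12
53 ÷ 12 → quotient 4, remainder 5
12 ÷ 5 → quotient 2, remainder 2
5 ÷ 2 → quotient 2, remainder 1
2 ÷ 1 → quotient 2, remainder 0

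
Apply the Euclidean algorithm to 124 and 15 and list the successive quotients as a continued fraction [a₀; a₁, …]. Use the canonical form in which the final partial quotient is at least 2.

124 ÷ 15 → quotient 8, remainder 4
15 ÷ 4 → quotient 3, remainder 3
4 ÷ 3 → quotient 1, remainder 1
3 ÷ 1 → quotient 3, remainder 0

[8; 3, 1, 3]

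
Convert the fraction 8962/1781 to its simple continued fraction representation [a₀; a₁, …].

[5; 31, 4, 14]

Repeatedly divide and take the remainder:
8962 ÷ 1781 → quotient 5, remainder 57
1781 ÷ 57 → quotient 31, remainder 14
57 ÷ 14 → quotient 4, remainder 1
14 ÷ 1 → quotient 14, remainder 0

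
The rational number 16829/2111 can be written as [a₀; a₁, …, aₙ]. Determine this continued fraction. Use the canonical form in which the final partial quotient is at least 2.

⌊16829/2111⌋ = 7, remainder 2052
⌊2111/2052⌋ = 1, remainder 59
⌊2052/59⌋ = 34, remainder 46
⌊59/46⌋ = 1, remainder 13
⌊46/13⌋ = 3, remainder 7
⌊13/7⌋ = 1, remainder 6
⌊7/6⌋ = 1, remainder 1
⌊6/1⌋ = 6, remainder 0

[7; 1, 34, 1, 3, 1, 1, 6]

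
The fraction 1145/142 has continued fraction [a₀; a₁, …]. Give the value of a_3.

3

Apply division with remainder until the remainder is 0:
⌊1145/142⌋ = 8, remainder 9
⌊142/9⌋ = 15, remainder 7
⌊9/7⌋ = 1, remainder 2
⌊7/2⌋ = 3, remainder 1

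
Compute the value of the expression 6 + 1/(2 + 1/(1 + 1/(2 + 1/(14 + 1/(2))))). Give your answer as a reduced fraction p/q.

Start with 2.
14 + 1/(2/1) = 14 + 1/2 = 29/2
2 + 1/(29/2) = 2 + 2/29 = 60/29
1 + 1/(60/29) = 1 + 29/60 = 89/60
2 + 1/(89/60) = 2 + 60/89 = 238/89
6 + 1/(238/89) = 6 + 89/238 = 1517/238

1517/238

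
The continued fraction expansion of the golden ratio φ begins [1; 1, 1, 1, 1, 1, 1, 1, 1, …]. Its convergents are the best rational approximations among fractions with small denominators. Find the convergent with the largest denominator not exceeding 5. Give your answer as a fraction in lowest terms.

8/5

a_0 = 1: 1/1  (≤ bound)
a_1 = 1: 2/1  (≤ bound)
a_2 = 1: 3/2  (≤ bound)
a_3 = 1: 5/3  (≤ bound)
a_4 = 1: 8/5  (≤ bound)
a_5 = 1: 13/8  (> 5, stop)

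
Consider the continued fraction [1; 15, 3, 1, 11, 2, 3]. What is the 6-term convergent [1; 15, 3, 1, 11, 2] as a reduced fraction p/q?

1593/1495

a_0 = 1: 1/1
a_1 = 15: 16/15
a_2 = 3: 49/46
a_3 = 1: 65/61
a_4 = 11: 764/717
a_5 = 2: 1593/1495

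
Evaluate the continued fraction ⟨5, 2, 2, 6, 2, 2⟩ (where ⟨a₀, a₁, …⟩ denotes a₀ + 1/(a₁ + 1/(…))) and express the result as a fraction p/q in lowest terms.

919/170

a_0 = 5: 5/1
a_1 = 2: 11/2
a_2 = 2: 27/5
a_3 = 6: 173/32
a_4 = 2: 373/69
a_5 = 2: 919/170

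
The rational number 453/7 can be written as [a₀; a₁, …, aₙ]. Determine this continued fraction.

Repeatedly divide and take the remainder:
453 = 64·7 + 5, so a_0 = 64
7 = 1·5 + 2, so a_1 = 1
5 = 2·2 + 1, so a_2 = 2
2 = 2·1 + 0, so a_3 = 2

[64; 1, 2, 2]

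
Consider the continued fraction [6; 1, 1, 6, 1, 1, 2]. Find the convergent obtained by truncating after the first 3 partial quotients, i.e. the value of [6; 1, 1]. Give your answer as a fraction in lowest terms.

13/2

a_0 = 6: 6/1
a_1 = 1: 7/1
a_2 = 1: 13/2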